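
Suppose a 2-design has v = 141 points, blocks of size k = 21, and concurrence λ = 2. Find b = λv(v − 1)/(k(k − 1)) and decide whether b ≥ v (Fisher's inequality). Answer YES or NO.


b = λv(v − 1)/(k(k − 1)) = 2·141·140/(21·20) = 39480/420 = 94.
Compare with v = 141: b < v, so Fisher's inequality fails.

NO


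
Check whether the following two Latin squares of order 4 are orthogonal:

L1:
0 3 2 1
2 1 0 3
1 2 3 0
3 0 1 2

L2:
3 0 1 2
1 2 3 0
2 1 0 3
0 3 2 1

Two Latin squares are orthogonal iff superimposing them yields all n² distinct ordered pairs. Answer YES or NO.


Form the n² = 16 superimposed pairs (L1[i][j], L2[i][j]), row by row (rows and columns indexed from 0):
row 0: (0,3) (3,0) (2,1) (1,2)
row 1: (2,1) (1,2) (0,3) (3,0)
row 2: (1,2) (2,1) (3,0) (0,3)
row 3: (3,0) (0,3) (1,2) (2,1)
Orthogonality requires all 16 pairs distinct.
But the pair (2,1) repeats: cell (0,2) has L1 = 2, L2 = 1, and cell (1,0) has L1 = 2, L2 = 1.
A repeated pair means some other pair never occurs (only 4 distinct pairs out of 16), so the squares are not orthogonal.
Conclusion: NO.

NO


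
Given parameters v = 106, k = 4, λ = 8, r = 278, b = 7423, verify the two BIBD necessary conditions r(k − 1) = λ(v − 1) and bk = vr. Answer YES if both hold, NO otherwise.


Condition (i): r(k − 1) = 278·3 = 834; λ(v − 1) = 8·105 = 840. Match? NO.
Condition (ii): bk = 7423·4 = 29692; vr = 106·278 = 29468. Match? NO.
Both conditions hold? NO.

NO


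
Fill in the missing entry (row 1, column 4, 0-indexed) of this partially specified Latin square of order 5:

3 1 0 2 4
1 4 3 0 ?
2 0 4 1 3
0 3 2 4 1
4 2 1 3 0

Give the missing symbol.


Row 1 contains symbols [0, 1, 3, 4] — missing [2].
Column 4 contains symbols [0, 1, 3, 4] — missing [2].
The missing symbol must appear in both missing sets; intersection = [2].
Therefore the hidden value is 2.

Missing value = 2.


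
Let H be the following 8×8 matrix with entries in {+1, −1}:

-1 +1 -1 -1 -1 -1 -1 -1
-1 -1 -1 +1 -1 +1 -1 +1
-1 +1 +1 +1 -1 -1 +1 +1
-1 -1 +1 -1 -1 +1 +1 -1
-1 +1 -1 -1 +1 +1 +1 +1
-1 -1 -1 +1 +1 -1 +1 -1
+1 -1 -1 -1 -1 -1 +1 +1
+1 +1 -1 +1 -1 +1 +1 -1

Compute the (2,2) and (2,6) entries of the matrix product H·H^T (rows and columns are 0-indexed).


Row 2 of H: [-1, 1, 1, 1, -1, -1, 1, 1].
Row 6 of H: [1, -1, -1, -1, -1, -1, 1, 1].
(H·H^T)[2][2] = Σ_j H[2][j]·H[2][j] = (-1)² + (1)² + (1)² + (1)² + (-1)² + (-1)² + (1)² + (1)² = 1 + 1 + 1 + 1 + 1 + 1 + 1 + 1 = 8.
(H·H^T)[2][6] = Σ_j H[2][j]·H[6][j] = (-1)·(1) + (1)·(-1) + (1)·(-1) + (1)·(-1) + (-1)·(-1) + (-1)·(-1) + (1)·(1) + (1)·(1) = -1 + -1 + -1 + -1 + 1 + 1 + 1 + 1 = 0.
So rows 2 and 6 are orthogonal; the diagonal entry equals n = 8.

(2,2) entry = 8; (2,6) entry = 0.


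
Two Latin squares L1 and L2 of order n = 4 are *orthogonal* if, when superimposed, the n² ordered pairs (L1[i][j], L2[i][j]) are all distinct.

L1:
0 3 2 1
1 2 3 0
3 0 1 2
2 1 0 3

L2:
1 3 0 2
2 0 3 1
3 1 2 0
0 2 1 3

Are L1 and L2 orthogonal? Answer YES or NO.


Form the n² = 16 superimposed pairs (L1[i][j], L2[i][j]), row by row (rows and columns indexed from 0):
row 0: (0,1) (3,3) (2,0) (1,2)
row 1: (1,2) (2,0) (3,3) (0,1)
row 2: (3,3) (0,1) (1,2) (2,0)
row 3: (2,0) (1,2) (0,1) (3,3)
Orthogonality requires all 16 pairs distinct.
But the pair (1,2) repeats: cell (0,3) has L1 = 1, L2 = 2, and cell (1,0) has L1 = 1, L2 = 2.
A repeated pair means some other pair never occurs (only 4 distinct pairs out of 16), so the squares are not orthogonal.
Conclusion: NO.

NO


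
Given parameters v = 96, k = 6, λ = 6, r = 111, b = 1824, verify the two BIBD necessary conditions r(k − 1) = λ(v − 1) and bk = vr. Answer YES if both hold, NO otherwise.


Condition (i): r(k − 1) = 111·5 = 555; λ(v − 1) = 6·95 = 570. Match? NO.
Condition (ii): bk = 1824·6 = 10944; vr = 96·111 = 10656. Match? NO.
Both conditions hold? NO.

NO


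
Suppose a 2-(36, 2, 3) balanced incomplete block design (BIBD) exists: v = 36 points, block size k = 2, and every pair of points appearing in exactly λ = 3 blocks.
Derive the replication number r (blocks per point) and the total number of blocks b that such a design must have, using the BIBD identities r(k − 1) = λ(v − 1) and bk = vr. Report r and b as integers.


Any 2-(v, k, λ) BIBD satisfies two necessary conditions:
  (i)  Each point sits in r blocks, and counting incidences through any fixed point gives r(k − 1) = λ(v − 1), so r = λ(v − 1)/(k − 1).
  (ii) Total incidences bk = vr, so b = vr/k.
Step 1: r = λ(v − 1)/(k − 1) = 3·(36 − 1)/(2 − 1) = 3·35/1 = 105/1 = 105.
Step 2: b = vr/k = 36·105/2 = 3780/2 = 1890.
Check integrality: r = 105 ∈ Z ✓, b = 1890 ∈ Z ✓.
(These identities are necessary conditions: they determine r and b for any design with these parameters, but do not by themselves prove that one exists.)

r = 105, b = 1890.


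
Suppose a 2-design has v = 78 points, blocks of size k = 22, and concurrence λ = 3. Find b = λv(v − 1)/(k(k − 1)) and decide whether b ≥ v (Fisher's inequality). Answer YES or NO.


b = λv(v − 1)/(k(k − 1)) = 3·78·77/(22·21) = 18018/462 = 39.
Compare with v = 78: b < v, so Fisher's inequality fails.

NO


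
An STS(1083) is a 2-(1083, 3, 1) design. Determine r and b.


An STS(v) is a 2-(v, 3, 1) BIBD: block size k = 3, λ = 1.
Replication: r(k − 1) = λ(v − 1) ⇒ r·2 = 1083 − 1 = 1082 ⇒ r = 541.
Block count: b = v(v − 1)/6 = 1083·1082/6 = 1171806/6 = 195301.
(Check via bk = vr: 195301·3 = 585903 = 1083·541 = 585903 ✓.)

r = 541, b = 195301.


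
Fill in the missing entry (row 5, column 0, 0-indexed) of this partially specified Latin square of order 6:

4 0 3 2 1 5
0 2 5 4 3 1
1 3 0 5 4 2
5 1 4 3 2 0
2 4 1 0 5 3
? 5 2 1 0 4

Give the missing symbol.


Row 5 contains symbols [0, 1, 2, 4, 5] — missing [3].
Column 0 contains symbols [0, 1, 2, 4, 5] — missing [3].
The missing symbol must appear in both missing sets; intersection = [3].
Therefore the hidden value is 3.

Missing value = 3.


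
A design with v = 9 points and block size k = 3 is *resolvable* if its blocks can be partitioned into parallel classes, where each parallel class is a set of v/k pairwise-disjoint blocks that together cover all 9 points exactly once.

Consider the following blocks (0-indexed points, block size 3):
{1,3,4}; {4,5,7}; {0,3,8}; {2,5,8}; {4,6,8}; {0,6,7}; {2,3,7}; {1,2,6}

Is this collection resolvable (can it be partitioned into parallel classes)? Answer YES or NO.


v = 9, block size k = 3, number of blocks = 8.
For resolvability, blocks must partition into parallel classes of size v/k = 3.
Total blocks must therefore be a multiple of 3: 8 = 3·2 + 2 ⇒ not divisible ✗.
Resolvable? NO.

NO


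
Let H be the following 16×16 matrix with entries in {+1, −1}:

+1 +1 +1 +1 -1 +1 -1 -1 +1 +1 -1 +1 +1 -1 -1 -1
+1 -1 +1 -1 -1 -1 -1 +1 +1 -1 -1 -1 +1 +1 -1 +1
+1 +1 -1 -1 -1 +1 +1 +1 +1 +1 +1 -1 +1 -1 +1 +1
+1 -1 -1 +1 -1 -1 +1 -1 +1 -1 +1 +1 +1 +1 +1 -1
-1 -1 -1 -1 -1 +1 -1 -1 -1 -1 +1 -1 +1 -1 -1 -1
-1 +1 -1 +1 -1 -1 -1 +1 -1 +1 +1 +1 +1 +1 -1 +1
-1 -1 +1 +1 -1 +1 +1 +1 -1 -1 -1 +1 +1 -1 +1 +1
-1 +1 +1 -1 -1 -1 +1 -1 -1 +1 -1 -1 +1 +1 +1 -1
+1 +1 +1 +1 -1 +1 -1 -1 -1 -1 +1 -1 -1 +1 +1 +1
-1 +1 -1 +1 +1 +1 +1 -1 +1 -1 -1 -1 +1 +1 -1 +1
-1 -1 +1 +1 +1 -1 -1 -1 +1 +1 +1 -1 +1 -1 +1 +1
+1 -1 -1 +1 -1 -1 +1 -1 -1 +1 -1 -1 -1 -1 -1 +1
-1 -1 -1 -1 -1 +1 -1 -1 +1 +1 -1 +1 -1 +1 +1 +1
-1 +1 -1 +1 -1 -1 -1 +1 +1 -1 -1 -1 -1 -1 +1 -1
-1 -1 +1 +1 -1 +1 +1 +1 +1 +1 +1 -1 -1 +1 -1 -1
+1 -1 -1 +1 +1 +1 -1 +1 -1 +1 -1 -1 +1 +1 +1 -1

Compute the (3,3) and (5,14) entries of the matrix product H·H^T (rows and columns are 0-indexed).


Row 3 of H: [1, -1, -1, 1, -1, -1, 1, -1, 1, -1, 1, 1, 1, 1, 1, -1].
Row 5 of H: [-1, 1, -1, 1, -1, -1, -1, 1, -1, 1, 1, 1, 1, 1, -1, 1].
Row 14 of H: [-1, -1, 1, 1, -1, 1, 1, 1, 1, 1, 1, -1, -1, 1, -1, -1].
(H·H^T)[3][3] = Σ_j H[3][j]·H[3][j] = (1)² + (-1)² + (-1)² + (1)² + (-1)² + (-1)² + (1)² + (-1)² + (1)² + (-1)² + (1)² + (1)² + (1)² + (1)² + (1)² + (-1)² = 1 + 1 + 1 + 1 + 1 + 1 + 1 + 1 + 1 + 1 + 1 + 1 + 1 + 1 + 1 + 1 = 16.
(H·H^T)[5][14] = Σ_j H[5][j]·H[14][j] = (-1)·(-1) + (1)·(-1) + (-1)·(1) + (1)·(1) + (-1)·(-1) + (-1)·(1) + (-1)·(1) + (1)·(1) + (-1)·(1) + (1)·(1) + (1)·(1) + (1)·(-1) + (1)·(-1) + (1)·(1) + (-1)·(-1) + (1)·(-1) = 1 + -1 + -1 + 1 + 1 + -1 + -1 + 1 + -1 + 1 + 1 + -1 + -1 + 1 + 1 + -1 = 0.
So rows 5 and 14 are orthogonal; the diagonal entry equals n = 16.

(3,3) entry = 16; (5,14) entry = 0.


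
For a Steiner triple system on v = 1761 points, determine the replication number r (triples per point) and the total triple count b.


An STS(v) is a 2-(v, 3, 1) BIBD: block size k = 3, λ = 1.
Replication: r(k − 1) = λ(v − 1) ⇒ r·2 = 1761 − 1 = 1760 ⇒ r = 880.
Block count: b = v(v − 1)/6 = 1761·1760/6 = 3099360/6 = 516560.
(Check via bk = vr: 516560·3 = 1549680 = 1761·880 = 1549680 ✓.)

r = 880, b = 516560.


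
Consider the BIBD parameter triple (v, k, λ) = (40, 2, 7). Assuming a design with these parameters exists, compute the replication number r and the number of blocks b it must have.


Any 2-(v, k, λ) BIBD satisfies two necessary conditions:
  (i)  Each point sits in r blocks, and counting incidences through any fixed point gives r(k − 1) = λ(v − 1), so r = λ(v − 1)/(k − 1).
  (ii) Total incidences bk = vr, so b = vr/k.
Step 1: r = λ(v − 1)/(k − 1) = 7·(40 − 1)/(2 − 1) = 7·39/1 = 273/1 = 273.
Step 2: b = vr/k = 40·273/2 = 10920/2 = 5460.
Check integrality: r = 273 ∈ Z ✓, b = 5460 ∈ Z ✓.
(These identities are necessary conditions: they determine r and b for any design with these parameters, but do not by themselves prove that one exists.)

r = 273, b = 5460.


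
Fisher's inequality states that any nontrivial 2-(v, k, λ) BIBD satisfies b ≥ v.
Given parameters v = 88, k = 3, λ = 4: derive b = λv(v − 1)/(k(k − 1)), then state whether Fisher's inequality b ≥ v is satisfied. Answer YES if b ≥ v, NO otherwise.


b = λv(v − 1)/(k(k − 1)) = 4·88·87/(3·2) = 30624/6 = 5104.
Compare with v = 88: b ≥ v, so Fisher's inequality holds.

YES


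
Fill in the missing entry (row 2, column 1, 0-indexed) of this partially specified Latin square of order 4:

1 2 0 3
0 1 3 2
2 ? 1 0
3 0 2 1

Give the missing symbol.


Row 2 contains symbols [0, 1, 2] — missing [3].
Column 1 contains symbols [0, 1, 2] — missing [3].
The missing symbol must appear in both missing sets; intersection = [3].
Therefore the hidden value is 3.

Missing value = 3.


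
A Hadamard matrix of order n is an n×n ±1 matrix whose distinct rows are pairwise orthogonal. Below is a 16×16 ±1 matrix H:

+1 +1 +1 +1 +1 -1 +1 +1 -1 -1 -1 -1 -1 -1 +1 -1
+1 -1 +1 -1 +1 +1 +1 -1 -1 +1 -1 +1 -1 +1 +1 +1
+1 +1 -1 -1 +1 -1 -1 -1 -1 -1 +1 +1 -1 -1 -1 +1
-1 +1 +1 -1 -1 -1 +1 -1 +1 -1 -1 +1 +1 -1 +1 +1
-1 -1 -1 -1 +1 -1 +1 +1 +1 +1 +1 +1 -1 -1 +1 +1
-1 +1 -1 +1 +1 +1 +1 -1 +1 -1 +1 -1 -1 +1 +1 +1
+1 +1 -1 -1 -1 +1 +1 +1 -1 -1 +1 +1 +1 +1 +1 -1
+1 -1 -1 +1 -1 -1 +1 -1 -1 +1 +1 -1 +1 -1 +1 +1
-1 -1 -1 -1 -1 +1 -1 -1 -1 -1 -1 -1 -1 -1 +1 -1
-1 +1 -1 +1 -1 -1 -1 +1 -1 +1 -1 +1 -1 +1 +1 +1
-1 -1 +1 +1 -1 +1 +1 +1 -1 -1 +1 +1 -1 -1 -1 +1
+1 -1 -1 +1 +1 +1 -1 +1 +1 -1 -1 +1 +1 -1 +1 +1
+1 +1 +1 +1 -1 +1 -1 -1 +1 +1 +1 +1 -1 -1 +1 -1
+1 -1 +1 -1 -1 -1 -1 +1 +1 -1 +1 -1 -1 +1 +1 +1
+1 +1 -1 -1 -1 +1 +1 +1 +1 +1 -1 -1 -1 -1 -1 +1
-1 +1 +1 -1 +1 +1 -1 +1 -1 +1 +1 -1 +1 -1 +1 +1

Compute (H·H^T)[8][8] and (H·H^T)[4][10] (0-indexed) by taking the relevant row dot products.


Row 4 of H: [-1, -1, -1, -1, 1, -1, 1, 1, 1, 1, 1, 1, -1, -1, 1, 1].
Row 8 of H: [-1, -1, -1, -1, -1, 1, -1, -1, -1, -1, -1, -1, -1, -1, 1, -1].
Row 10 of H: [-1, -1, 1, 1, -1, 1, 1, 1, -1, -1, 1, 1, -1, -1, -1, 1].
(H·H^T)[8][8] = Σ_j H[8][j]·H[8][j] = (-1)² + (-1)² + (-1)² + (-1)² + (-1)² + (1)² + (-1)² + (-1)² + (-1)² + (-1)² + (-1)² + (-1)² + (-1)² + (-1)² + (1)² + (-1)² = 1 + 1 + 1 + 1 + 1 + 1 + 1 + 1 + 1 + 1 + 1 + 1 + 1 + 1 + 1 + 1 = 16.
(H·H^T)[4][10] = Σ_j H[4][j]·H[10][j] = (-1)·(-1) + (-1)·(-1) + (-1)·(1) + (-1)·(1) + (1)·(-1) + (-1)·(1) + (1)·(1) + (1)·(1) + (1)·(-1) + (1)·(-1) + (1)·(1) + (1)·(1) + (-1)·(-1) + (-1)·(-1) + (1)·(-1) + (1)·(1) = 1 + 1 + -1 + -1 + -1 + -1 + 1 + 1 + -1 + -1 + 1 + 1 + 1 + 1 + -1 + 1 = 2.
Rows 4 and 10 are not orthogonal (dot product = 2 ≠ 0), so H is not a Hadamard matrix.

(8,8) entry = 16; (4,10) entry = 2.


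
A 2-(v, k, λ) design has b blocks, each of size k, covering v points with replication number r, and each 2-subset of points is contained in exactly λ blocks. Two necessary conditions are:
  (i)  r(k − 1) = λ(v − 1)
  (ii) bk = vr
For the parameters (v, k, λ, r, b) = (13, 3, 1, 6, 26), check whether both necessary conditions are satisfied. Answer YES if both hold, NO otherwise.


Condition (i): r(k − 1) = 6·2 = 12; λ(v − 1) = 1·12 = 12. Match? YES.
Condition (ii): bk = 26·3 = 78; vr = 13·6 = 78. Match? YES.
Both conditions hold? YES.

YES


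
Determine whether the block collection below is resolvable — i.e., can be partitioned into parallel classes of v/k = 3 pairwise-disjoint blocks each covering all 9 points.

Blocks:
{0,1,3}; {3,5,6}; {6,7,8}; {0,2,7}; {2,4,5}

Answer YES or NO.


v = 9, block size k = 3, number of blocks = 5.
For resolvability, blocks must partition into parallel classes of size v/k = 3.
Total blocks must therefore be a multiple of 3: 5 = 3·1 + 2 ⇒ not divisible ✗.
Resolvable? NO.

NO


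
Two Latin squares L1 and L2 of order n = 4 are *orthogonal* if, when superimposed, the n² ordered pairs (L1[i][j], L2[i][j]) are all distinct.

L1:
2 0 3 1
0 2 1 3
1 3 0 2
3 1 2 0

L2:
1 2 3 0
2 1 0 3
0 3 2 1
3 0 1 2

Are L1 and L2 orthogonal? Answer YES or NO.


Form the n² = 16 superimposed pairs (L1[i][j], L2[i][j]), row by row (rows and columns indexed from 0):
row 0: (2,1) (0,2) (3,3) (1,0)
row 1: (0,2) (2,1) (1,0) (3,3)
row 2: (1,0) (3,3) (0,2) (2,1)
row 3: (3,3) (1,0) (2,1) (0,2)
Orthogonality requires all 16 pairs distinct.
But the pair (0,2) repeats: cell (0,1) has L1 = 0, L2 = 2, and cell (1,0) has L1 = 0, L2 = 2.
A repeated pair means some other pair never occurs (only 4 distinct pairs out of 16), so the squares are not orthogonal.
Conclusion: NO.

NO


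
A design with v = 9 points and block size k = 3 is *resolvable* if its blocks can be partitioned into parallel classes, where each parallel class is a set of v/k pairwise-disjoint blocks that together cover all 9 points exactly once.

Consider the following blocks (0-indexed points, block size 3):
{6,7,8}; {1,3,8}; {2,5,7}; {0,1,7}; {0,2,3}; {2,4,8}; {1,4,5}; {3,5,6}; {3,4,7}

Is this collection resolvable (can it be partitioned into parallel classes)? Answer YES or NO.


v = 9, block size k = 3, number of blocks = 9.
For resolvability, blocks must partition into parallel classes of size v/k = 3.
Total blocks must therefore be a multiple of 3: 9 = 3·3 + 0 ⇒ divisible ✓.
Consider block {1,3,8}. The only other block(s) in the collection disjoint from it are {2,5,7} — just 1 block(s). Any parallel class containing {1,3,8} would need 2 other blocks each disjoint from it, so no parallel class of size 3 can contain {1,3,8}.
Since every block must belong to some parallel class in a resolution, the collection cannot be partitioned into parallel classes.
Resolvable? NO.

NO


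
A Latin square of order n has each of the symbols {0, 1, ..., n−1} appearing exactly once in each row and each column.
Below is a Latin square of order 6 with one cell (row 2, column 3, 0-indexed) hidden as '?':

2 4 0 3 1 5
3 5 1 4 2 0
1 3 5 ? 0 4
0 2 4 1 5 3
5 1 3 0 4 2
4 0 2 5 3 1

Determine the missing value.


Row 2 contains symbols [0, 1, 3, 4, 5] — missing [2].
Column 3 contains symbols [0, 1, 3, 4, 5] — missing [2].
The missing symbol must appear in both missing sets; intersection = [2].
Therefore the hidden value is 2.

Missing value = 2.


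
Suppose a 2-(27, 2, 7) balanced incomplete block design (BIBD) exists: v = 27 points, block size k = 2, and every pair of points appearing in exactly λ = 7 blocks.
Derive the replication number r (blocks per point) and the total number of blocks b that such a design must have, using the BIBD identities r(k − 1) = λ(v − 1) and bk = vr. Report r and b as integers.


Any 2-(v, k, λ) BIBD satisfies two necessary conditions:
  (i)  Each point sits in r blocks, and counting incidences through any fixed point gives r(k − 1) = λ(v − 1), so r = λ(v − 1)/(k − 1).
  (ii) Total incidences bk = vr, so b = vr/k.
Step 1: r = λ(v − 1)/(k − 1) = 7·(27 − 1)/(2 − 1) = 7·26/1 = 182/1 = 182.
Step 2: b = vr/k = 27·182/2 = 4914/2 = 2457.
Check integrality: r = 182 ∈ Z ✓, b = 2457 ∈ Z ✓.
(These identities are necessary conditions: they determine r and b for any design with these parameters, but do not by themselves prove that one exists.)

r = 182, b = 2457.


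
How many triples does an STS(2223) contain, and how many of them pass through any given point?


An STS(v) is a 2-(v, 3, 1) BIBD: block size k = 3, λ = 1.
Replication: r(k − 1) = λ(v − 1) ⇒ r·2 = 2223 − 1 = 2222 ⇒ r = 1111.
Block count: bk = vr ⇒ b·3 = 2223·1111 = 2469753 ⇒ b = 823251.
(Check via b = v(v − 1)/6 = 2223·2222/6 = 4939506/6 = 823251.)

r = 1111, b = 823251.


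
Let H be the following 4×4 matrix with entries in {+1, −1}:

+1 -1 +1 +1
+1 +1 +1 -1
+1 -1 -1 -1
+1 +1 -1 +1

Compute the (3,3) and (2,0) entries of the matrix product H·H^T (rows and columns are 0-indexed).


Row 0 of H: [1, -1, 1, 1].
Row 2 of H: [1, -1, -1, -1].
Row 3 of H: [1, 1, -1, 1].
(H·H^T)[3][3] = Σ_j H[3][j]·H[3][j] = (1)² + (1)² + (-1)² + (1)² = 1 + 1 + 1 + 1 = 4.
(H·H^T)[2][0] = Σ_j H[2][j]·H[0][j] = (1)·(1) + (-1)·(-1) + (-1)·(1) + (-1)·(1) = 1 + 1 + -1 + -1 = 0.
So rows 2 and 0 are orthogonal; the diagonal entry equals n = 4.

(3,3) entry = 4; (2,0) entry = 0.


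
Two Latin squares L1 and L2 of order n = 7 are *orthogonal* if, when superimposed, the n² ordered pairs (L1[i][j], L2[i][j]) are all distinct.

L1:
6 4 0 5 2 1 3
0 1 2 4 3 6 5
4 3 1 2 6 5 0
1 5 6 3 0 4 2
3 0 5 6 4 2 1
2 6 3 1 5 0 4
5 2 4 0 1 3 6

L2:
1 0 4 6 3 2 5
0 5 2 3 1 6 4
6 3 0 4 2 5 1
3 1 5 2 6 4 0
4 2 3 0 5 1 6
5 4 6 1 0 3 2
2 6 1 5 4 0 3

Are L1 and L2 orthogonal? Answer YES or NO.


Form the n² = 49 superimposed pairs (L1[i][j], L2[i][j]), row by row (rows and columns indexed from 0):
row 0: (6,1) (4,0) (0,4) (5,6) (2,3) (1,2) (3,5)
row 1: (0,0) (1,5) (2,2) (4,3) (3,1) (6,6) (5,4)
row 2: (4,6) (3,3) (1,0) (2,4) (6,2) (5,5) (0,1)
row 3: (1,3) (5,1) (6,5) (3,2) (0,6) (4,4) (2,0)
row 4: (3,4) (0,2) (5,3) (6,0) (4,5) (2,1) (1,6)
row 5: (2,5) (6,4) (3,6) (1,1) (5,0) (0,3) (4,2)
row 6: (5,2) (2,6) (4,1) (0,5) (1,4) (3,0) (6,3)
Orthogonality requires all 49 pairs distinct.
Check by first coordinate: for each symbol s of L1, list the L2 entries in the n cells where L1 = s; they must all differ.
  L1 = 0: L2 entries (in reading order) 4, 0, 1, 6, 2, 3, 5 — all 7 distinct ✓
  L1 = 1: L2 entries (in reading order) 2, 5, 0, 3, 6, 1, 4 — all 7 distinct ✓
  L1 = 2: L2 entries (in reading order) 3, 2, 4, 0, 1, 5, 6 — all 7 distinct ✓
  L1 = 3: L2 entries (in reading order) 5, 1, 3, 2, 4, 6, 0 — all 7 distinct ✓
  L1 = 4: L2 entries (in reading order) 0, 3, 6, 4, 5, 2, 1 — all 7 distinct ✓
  L1 = 5: L2 entries (in reading order) 6, 4, 5, 1, 3, 0, 2 — all 7 distinct ✓
  L1 = 6: L2 entries (in reading order) 1, 6, 2, 5, 0, 4, 3 — all 7 distinct ✓
Every symbol of L1 meets every symbol of L2 exactly once, so all 49 pairs are distinct (49 of 49).
Conclusion: YES.

YES


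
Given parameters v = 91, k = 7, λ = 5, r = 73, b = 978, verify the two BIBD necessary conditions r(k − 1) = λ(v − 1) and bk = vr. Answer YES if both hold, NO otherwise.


Condition (i): r(k − 1) = 73·6 = 438; λ(v − 1) = 5·90 = 450. Match? NO.
Condition (ii): bk = 978·7 = 6846; vr = 91·73 = 6643. Match? NO.
Both conditions hold? NO.

NO


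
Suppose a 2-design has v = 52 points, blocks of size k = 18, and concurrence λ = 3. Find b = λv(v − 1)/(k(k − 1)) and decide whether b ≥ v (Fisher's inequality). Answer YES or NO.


b = λv(v − 1)/(k(k − 1)) = 3·52·51/(18·17) = 7956/306 = 26.
Compare with v = 52: b < v, so Fisher's inequality fails.

NO


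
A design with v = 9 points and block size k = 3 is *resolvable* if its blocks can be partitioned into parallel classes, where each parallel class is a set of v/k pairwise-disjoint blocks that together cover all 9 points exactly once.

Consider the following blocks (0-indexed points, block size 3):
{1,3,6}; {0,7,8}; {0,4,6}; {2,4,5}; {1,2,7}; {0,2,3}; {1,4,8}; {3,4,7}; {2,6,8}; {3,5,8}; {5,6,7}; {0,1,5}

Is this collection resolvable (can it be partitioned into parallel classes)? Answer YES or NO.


v = 9, block size k = 3, number of blocks = 12.
For resolvability, blocks must partition into parallel classes of size v/k = 3.
Total blocks must therefore be a multiple of 3: 12 = 3·4 + 0 ⇒ divisible ✓.
Greedy packing gives 4 candidate class(es). Each should be a full parallel class (size 3, covers all 9 points).
  Class 1 (3 blocks): {1,3,6}; {0,7,8}; {2,4,5}. Points covered: [0, 1, 2, 3, 4, 5, 6, 7, 8].
  Class 2 (3 blocks): {0,4,6}; {1,2,7}; {3,5,8}. Points covered: [0, 1, 2, 3, 4, 5, 6, 7, 8].
  Class 3 (3 blocks): {0,2,3}; {1,4,8}; {5,6,7}. Points covered: [0, 1, 2, 3, 4, 5, 6, 7, 8].
  Class 4 (3 blocks): {3,4,7}; {2,6,8}; {0,1,5}. Points covered: [0, 1, 2, 3, 4, 5, 6, 7, 8].
All classes full (size 3)? YES. All classes cover every point? YES.
Resolvable? YES.

YES


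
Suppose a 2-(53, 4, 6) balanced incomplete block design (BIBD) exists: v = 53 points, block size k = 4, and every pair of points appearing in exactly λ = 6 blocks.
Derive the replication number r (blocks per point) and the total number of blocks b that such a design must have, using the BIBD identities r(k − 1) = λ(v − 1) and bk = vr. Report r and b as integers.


Any 2-(v, k, λ) BIBD satisfies two necessary conditions:
  (i)  Each point sits in r blocks, and counting incidences through any fixed point gives r(k − 1) = λ(v − 1), so r = λ(v − 1)/(k − 1).
  (ii) Total incidences bk = vr, so b = vr/k.
Step 1: r = λ(v − 1)/(k − 1) = 6·(53 − 1)/(4 − 1) = 6·52/3 = 312/3 = 104.
Step 2: b = vr/k = 53·104/4 = 5512/4 = 1378.
Check integrality: r = 104 ∈ Z ✓, b = 1378 ∈ Z ✓.
(These identities are necessary conditions: they determine r and b for any design with these parameters, but do not by themselves prove that one exists.)

r = 104, b = 1378.


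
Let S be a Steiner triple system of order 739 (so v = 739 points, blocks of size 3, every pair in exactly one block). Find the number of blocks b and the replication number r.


An STS(v) is a 2-(v, 3, 1) BIBD: block size k = 3, λ = 1.
Replication: r(k − 1) = λ(v − 1) ⇒ r·2 = 739 − 1 = 738 ⇒ r = 369.
Block count: b = v(v − 1)/6 = 739·738/6 = 545382/6 = 90897.

r = 369, b = 90897.


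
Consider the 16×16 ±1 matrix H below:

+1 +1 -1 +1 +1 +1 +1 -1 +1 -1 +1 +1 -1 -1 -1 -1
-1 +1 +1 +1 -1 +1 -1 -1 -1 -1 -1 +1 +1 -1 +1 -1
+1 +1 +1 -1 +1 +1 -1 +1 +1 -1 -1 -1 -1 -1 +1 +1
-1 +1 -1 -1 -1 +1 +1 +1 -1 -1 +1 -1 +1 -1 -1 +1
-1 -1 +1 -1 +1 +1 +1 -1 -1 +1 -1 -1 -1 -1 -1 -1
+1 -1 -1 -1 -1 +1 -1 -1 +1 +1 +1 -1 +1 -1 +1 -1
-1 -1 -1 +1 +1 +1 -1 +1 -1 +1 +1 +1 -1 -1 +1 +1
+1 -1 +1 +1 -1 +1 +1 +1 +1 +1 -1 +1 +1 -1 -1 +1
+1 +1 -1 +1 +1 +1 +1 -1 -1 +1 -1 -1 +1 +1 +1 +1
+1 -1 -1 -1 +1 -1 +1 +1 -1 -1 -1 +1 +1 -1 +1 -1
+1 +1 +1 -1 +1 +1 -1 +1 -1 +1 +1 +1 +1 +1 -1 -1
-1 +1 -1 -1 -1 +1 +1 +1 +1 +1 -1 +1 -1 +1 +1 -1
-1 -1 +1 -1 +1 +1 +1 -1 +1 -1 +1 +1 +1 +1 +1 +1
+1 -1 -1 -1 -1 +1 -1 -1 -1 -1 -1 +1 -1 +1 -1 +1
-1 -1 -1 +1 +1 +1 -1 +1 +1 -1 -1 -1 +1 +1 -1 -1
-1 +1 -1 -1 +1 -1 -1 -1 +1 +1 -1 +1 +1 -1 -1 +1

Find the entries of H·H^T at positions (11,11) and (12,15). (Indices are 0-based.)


Row 11 of H: [-1, 1, -1, -1, -1, 1, 1, 1, 1, 1, -1, 1, -1, 1, 1, -1].
Row 12 of H: [-1, -1, 1, -1, 1, 1, 1, -1, 1, -1, 1, 1, 1, 1, 1, 1].
Row 15 of H: [-1, 1, -1, -1, 1, -1, -1, -1, 1, 1, -1, 1, 1, -1, -1, 1].
(H·H^T)[11][11] = Σ_j H[11][j]·H[11][j] = (-1)² + (1)² + (-1)² + (-1)² + (-1)² + (1)² + (1)² + (1)² + (1)² + (1)² + (-1)² + (1)² + (-1)² + (1)² + (1)² + (-1)² = 1 + 1 + 1 + 1 + 1 + 1 + 1 + 1 + 1 + 1 + 1 + 1 + 1 + 1 + 1 + 1 = 16.
(H·H^T)[12][15] = Σ_j H[12][j]·H[15][j] = (-1)·(-1) + (-1)·(1) + (1)·(-1) + (-1)·(-1) + (1)·(1) + (1)·(-1) + (1)·(-1) + (-1)·(-1) + (1)·(1) + (-1)·(1) + (1)·(-1) + (1)·(1) + (1)·(1) + (1)·(-1) + (1)·(-1) + (1)·(1) = 1 + -1 + -1 + 1 + 1 + -1 + -1 + 1 + 1 + -1 + -1 + 1 + 1 + -1 + -1 + 1 = 0.
So rows 12 and 15 are orthogonal; the diagonal entry equals n = 16.

(11,11) entry = 16; (12,15) entry = 0.


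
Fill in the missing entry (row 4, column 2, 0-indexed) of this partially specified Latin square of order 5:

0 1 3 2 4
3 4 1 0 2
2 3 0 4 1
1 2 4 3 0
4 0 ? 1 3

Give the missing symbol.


Row 4 contains symbols [0, 1, 3, 4] — missing [2].
Column 2 contains symbols [0, 1, 3, 4] — missing [2].
The missing symbol must appear in both missing sets; intersection = [2].
Therefore the hidden value is 2.

Missing value = 2.


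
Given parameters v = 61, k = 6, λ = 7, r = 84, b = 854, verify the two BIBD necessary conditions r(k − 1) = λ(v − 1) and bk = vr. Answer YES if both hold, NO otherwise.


Condition (i): r(k − 1) = 84·5 = 420; λ(v − 1) = 7·60 = 420. Match? YES.
Condition (ii): bk = 854·6 = 5124; vr = 61·84 = 5124. Match? YES.
Both conditions hold? YES.

YES


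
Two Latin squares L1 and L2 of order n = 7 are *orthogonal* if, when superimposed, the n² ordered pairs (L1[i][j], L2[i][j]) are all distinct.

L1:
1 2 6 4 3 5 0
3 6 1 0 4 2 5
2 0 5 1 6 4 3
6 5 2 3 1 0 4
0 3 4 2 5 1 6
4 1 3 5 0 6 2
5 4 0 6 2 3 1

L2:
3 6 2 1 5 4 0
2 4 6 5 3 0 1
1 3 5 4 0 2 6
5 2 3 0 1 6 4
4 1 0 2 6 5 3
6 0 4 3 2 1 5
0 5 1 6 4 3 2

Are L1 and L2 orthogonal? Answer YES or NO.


Form the n² = 49 superimposed pairs (L1[i][j], L2[i][j]), row by row (rows and columns indexed from 0):
row 0: (1,3) (2,6) (6,2) (4,1) (3,5) (5,4) (0,0)
row 1: (3,2) (6,4) (1,6) (0,5) (4,3) (2,0) (5,1)
row 2: (2,1) (0,3) (5,5) (1,4) (6,0) (4,2) (3,6)
row 3: (6,5) (5,2) (2,3) (3,0) (1,1) (0,6) (4,4)
row 4: (0,4) (3,1) (4,0) (2,2) (5,6) (1,5) (6,3)
row 5: (4,6) (1,0) (3,4) (5,3) (0,2) (6,1) (2,5)
row 6: (5,0) (4,5) (0,1) (6,6) (2,4) (3,3) (1,2)
Orthogonality requires all 49 pairs distinct.
Check by first coordinate: for each symbol s of L1, list the L2 entries in the n cells where L1 = s; they must all differ.
  L1 = 0: L2 entries (in reading order) 0, 5, 3, 6, 4, 2, 1 — all 7 distinct ✓
  L1 = 1: L2 entries (in reading order) 3, 6, 4, 1, 5, 0, 2 — all 7 distinct ✓
  L1 = 2: L2 entries (in reading order) 6, 0, 1, 3, 2, 5, 4 — all 7 distinct ✓
  L1 = 3: L2 entries (in reading order) 5, 2, 6, 0, 1, 4, 3 — all 7 distinct ✓
  L1 = 4: L2 entries (in reading order) 1, 3, 2, 4, 0, 6, 5 — all 7 distinct ✓
  L1 = 5: L2 entries (in reading order) 4, 1, 5, 2, 6, 3, 0 — all 7 distinct ✓
  L1 = 6: L2 entries (in reading order) 2, 4, 0, 5, 3, 1, 6 — all 7 distinct ✓
Every symbol of L1 meets every symbol of L2 exactly once, so all 49 pairs are distinct (49 of 49).
Conclusion: YES.

YES


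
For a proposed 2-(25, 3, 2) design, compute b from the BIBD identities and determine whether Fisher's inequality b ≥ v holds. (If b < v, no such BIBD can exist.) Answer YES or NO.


b = λv(v − 1)/(k(k − 1)) = 2·25·24/(3·2) = 1200/6 = 200.
Compare with v = 25: b ≥ v, so Fisher's inequality holds.

YES


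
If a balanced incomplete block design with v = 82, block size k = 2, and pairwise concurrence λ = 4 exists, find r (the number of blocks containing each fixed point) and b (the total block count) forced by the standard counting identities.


Any 2-(v, k, λ) BIBD satisfies two necessary conditions:
  (i)  Each point sits in r blocks, and counting incidences through any fixed point gives r(k − 1) = λ(v − 1), so r = λ(v − 1)/(k − 1).
  (ii) Total incidences bk = vr, so b = vr/k.
Step 1: r = λ(v − 1)/(k − 1) = 4·(82 − 1)/(2 − 1) = 4·81/1 = 324/1 = 324.
Step 2: b = vr/k = 82·324/2 = 26568/2 = 13284.
Check integrality: r = 324 ∈ Z ✓, b = 13284 ∈ Z ✓.
(These identities are necessary conditions: they determine r and b for any design with these parameters, but do not by themselves prove that one exists.)

r = 324, b = 13284.


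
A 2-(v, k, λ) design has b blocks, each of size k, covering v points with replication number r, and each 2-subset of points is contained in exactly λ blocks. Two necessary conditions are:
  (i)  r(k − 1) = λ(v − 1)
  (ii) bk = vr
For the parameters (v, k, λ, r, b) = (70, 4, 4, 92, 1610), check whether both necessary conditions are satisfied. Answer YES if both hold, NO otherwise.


Condition (i): r(k − 1) = 92·3 = 276; λ(v − 1) = 4·69 = 276. Match? YES.
Condition (ii): bk = 1610·4 = 6440; vr = 70·92 = 6440. Match? YES.
Both conditions hold? YES.

YES


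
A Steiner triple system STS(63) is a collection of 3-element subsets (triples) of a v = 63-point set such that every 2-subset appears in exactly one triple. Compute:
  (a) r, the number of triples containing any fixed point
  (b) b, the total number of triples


An STS(v) is a 2-(v, 3, 1) BIBD: block size k = 3, λ = 1.
Replication: r(k − 1) = λ(v − 1) ⇒ r·2 = 63 − 1 = 62 ⇒ r = 31.
Block count: b = v(v − 1)/6 = 63·62/6 = 3906/6 = 651.
(Check via bk = vr: 651·3 = 1953 = 63·31 = 1953 ✓.)

r = 31, b = 651.


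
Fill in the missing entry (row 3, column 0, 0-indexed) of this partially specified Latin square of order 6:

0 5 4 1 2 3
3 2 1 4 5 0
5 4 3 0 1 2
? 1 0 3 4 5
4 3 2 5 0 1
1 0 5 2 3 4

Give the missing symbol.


Row 3 contains symbols [0, 1, 3, 4, 5] — missing [2].
Column 0 contains symbols [0, 1, 3, 4, 5] — missing [2].
The missing symbol must appear in both missing sets; intersection = [2].
Therefore the hidden value is 2.

Missing value = 2.


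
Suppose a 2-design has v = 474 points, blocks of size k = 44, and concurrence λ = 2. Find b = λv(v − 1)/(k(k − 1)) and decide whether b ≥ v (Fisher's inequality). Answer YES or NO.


b = λv(v − 1)/(k(k − 1)) = 2·474·473/(44·43) = 448404/1892 = 237.
Compare with v = 474: b < v, so Fisher's inequality fails.

NO


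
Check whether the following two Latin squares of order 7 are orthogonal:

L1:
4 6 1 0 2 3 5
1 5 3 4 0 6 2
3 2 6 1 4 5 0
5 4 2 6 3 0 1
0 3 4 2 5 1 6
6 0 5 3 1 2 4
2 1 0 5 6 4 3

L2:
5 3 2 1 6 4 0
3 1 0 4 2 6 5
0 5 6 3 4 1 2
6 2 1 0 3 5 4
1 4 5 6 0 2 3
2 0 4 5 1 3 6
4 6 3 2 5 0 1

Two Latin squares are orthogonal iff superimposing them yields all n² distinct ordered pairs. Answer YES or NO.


Form the n² = 49 superimposed pairs (L1[i][j], L2[i][j]), row by row (rows and columns indexed from 0):
row 0: (4,5) (6,3) (1,2) (0,1) (2,6) (3,4) (5,0)
row 1: (1,3) (5,1) (3,0) (4,4) (0,2) (6,6) (2,5)
row 2: (3,0) (2,5) (6,6) (1,3) (4,4) (5,1) (0,2)
row 3: (5,6) (4,2) (2,1) (6,0) (3,3) (0,5) (1,4)
row 4: (0,1) (3,4) (4,5) (2,6) (5,0) (1,2) (6,3)
row 5: (6,2) (0,0) (5,4) (3,5) (1,1) (2,3) (4,6)
row 6: (2,4) (1,6) (0,3) (5,2) (6,5) (4,0) (3,1)
Orthogonality requires all 49 pairs distinct.
But the pair (3,0) repeats: cell (1,2) has L1 = 3, L2 = 0, and cell (2,0) has L1 = 3, L2 = 0.
A repeated pair means some other pair never occurs (only 35 distinct pairs out of 49), so the squares are not orthogonal.
Conclusion: NO.

NO


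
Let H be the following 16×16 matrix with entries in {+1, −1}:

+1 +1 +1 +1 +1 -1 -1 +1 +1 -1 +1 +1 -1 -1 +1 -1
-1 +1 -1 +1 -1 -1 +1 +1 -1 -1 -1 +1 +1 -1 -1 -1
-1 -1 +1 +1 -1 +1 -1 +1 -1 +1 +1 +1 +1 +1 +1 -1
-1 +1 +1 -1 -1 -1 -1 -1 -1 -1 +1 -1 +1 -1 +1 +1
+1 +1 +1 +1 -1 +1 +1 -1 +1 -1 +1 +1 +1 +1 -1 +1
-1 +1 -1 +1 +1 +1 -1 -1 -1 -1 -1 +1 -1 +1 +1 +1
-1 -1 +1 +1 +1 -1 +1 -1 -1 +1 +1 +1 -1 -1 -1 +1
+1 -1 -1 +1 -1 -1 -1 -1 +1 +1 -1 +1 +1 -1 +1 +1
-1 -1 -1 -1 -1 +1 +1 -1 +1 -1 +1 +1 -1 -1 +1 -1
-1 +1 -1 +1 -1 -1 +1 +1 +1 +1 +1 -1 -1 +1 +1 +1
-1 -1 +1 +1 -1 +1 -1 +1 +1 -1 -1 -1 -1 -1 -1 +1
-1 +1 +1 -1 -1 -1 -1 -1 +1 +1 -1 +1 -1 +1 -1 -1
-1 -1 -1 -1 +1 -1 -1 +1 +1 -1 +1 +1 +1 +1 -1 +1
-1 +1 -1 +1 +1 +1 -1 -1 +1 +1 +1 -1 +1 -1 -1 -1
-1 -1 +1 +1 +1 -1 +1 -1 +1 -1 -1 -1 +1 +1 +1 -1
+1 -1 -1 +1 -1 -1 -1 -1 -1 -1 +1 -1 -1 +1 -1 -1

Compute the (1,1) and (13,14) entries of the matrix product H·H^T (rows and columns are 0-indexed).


Row 1 of H: [-1, 1, -1, 1, -1, -1, 1, 1, -1, -1, -1, 1, 1, -1, -1, -1].
Row 13 of H: [-1, 1, -1, 1, 1, 1, -1, -1, 1, 1, 1, -1, 1, -1, -1, -1].
Row 14 of H: [-1, -1, 1, 1, 1, -1, 1, -1, 1, -1, -1, -1, 1, 1, 1, -1].
(H·H^T)[1][1] = Σ_j H[1][j]·H[1][j] = (-1)² + (1)² + (-1)² + (1)² + (-1)² + (-1)² + (1)² + (1)² + (-1)² + (-1)² + (-1)² + (1)² + (1)² + (-1)² + (-1)² + (-1)² = 1 + 1 + 1 + 1 + 1 + 1 + 1 + 1 + 1 + 1 + 1 + 1 + 1 + 1 + 1 + 1 = 16.
(H·H^T)[13][14] = Σ_j H[13][j]·H[14][j] = (-1)·(-1) + (1)·(-1) + (-1)·(1) + (1)·(1) + (1)·(1) + (1)·(-1) + (-1)·(1) + (-1)·(-1) + (1)·(1) + (1)·(-1) + (1)·(-1) + (-1)·(-1) + (1)·(1) + (-1)·(1) + (-1)·(1) + (-1)·(-1) = 1 + -1 + -1 + 1 + 1 + -1 + -1 + 1 + 1 + -1 + -1 + 1 + 1 + -1 + -1 + 1 = 0.
So rows 13 and 14 are orthogonal; the diagonal entry equals n = 16.

(1,1) entry = 16; (13,14) entry = 0.


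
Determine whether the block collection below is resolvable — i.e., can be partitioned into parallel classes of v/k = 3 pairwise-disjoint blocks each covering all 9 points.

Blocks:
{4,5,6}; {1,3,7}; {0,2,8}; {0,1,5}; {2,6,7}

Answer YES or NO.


v = 9, block size k = 3, number of blocks = 5.
For resolvability, blocks must partition into parallel classes of size v/k = 3.
Total blocks must therefore be a multiple of 3: 5 = 3·1 + 2 ⇒ not divisible ✗.
Resolvable? NO.

NO


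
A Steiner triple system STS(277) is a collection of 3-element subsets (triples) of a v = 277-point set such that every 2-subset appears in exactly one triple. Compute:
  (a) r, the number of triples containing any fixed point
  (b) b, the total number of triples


An STS(v) is a 2-(v, 3, 1) BIBD: block size k = 3, λ = 1.
Replication: r(k − 1) = λ(v − 1) ⇒ r·2 = 277 − 1 = 276 ⇒ r = 138.
Block count: bk = vr ⇒ b·3 = 277·138 = 38226 ⇒ b = 12742.
(Check via b = v(v − 1)/6 = 277·276/6 = 76452/6 = 12742.)

r = 138, b = 12742.


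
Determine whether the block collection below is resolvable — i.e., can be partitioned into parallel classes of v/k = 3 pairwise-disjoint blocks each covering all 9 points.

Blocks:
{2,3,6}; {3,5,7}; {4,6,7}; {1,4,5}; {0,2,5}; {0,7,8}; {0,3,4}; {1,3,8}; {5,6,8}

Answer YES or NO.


v = 9, block size k = 3, number of blocks = 9.
For resolvability, blocks must partition into parallel classes of size v/k = 3.
Total blocks must therefore be a multiple of 3: 9 = 3·3 + 0 ⇒ divisible ✓.
Consider block {3,5,7}. It intersects every other block in the collection, so no parallel class of size 3 can contain it.
Since every block must belong to some parallel class in a resolution, the collection cannot be partitioned into parallel classes.
Resolvable? NO.

NO


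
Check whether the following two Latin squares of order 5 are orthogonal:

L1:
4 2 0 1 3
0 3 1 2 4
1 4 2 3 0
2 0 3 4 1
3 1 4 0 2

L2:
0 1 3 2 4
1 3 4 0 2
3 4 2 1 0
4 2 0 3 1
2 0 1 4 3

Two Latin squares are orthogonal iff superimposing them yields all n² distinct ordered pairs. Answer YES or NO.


Form the n² = 25 superimposed pairs (L1[i][j], L2[i][j]), row by row (rows and columns indexed from 0):
row 0: (4,0) (2,1) (0,3) (1,2) (3,4)
row 1: (0,1) (3,3) (1,4) (2,0) (4,2)
row 2: (1,3) (4,4) (2,2) (3,1) (0,0)
row 3: (2,4) (0,2) (3,0) (4,3) (1,1)
row 4: (3,2) (1,0) (4,1) (0,4) (2,3)
Orthogonality requires all 25 pairs distinct.
Check by first coordinate: for each symbol s of L1, list the L2 entries in the n cells where L1 = s; they must all differ.
  L1 = 0: L2 entries (in reading order) 3, 1, 0, 2, 4 — all 5 distinct ✓
  L1 = 1: L2 entries (in reading order) 2, 4, 3, 1, 0 — all 5 distinct ✓
  L1 = 2: L2 entries (in reading order) 1, 0, 2, 4, 3 — all 5 distinct ✓
  L1 = 3: L2 entries (in reading order) 4, 3, 1, 0, 2 — all 5 distinct ✓
  L1 = 4: L2 entries (in reading order) 0, 2, 4, 3, 1 — all 5 distinct ✓
Every symbol of L1 meets every symbol of L2 exactly once, so all 25 pairs are distinct (25 of 25).
Conclusion: YES.

YES


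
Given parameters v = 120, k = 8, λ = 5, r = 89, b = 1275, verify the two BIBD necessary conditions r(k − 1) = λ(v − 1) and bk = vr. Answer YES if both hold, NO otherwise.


Condition (i): r(k − 1) = 89·7 = 623; λ(v − 1) = 5·119 = 595. Match? NO.
Condition (ii): bk = 1275·8 = 10200; vr = 120·89 = 10680. Match? NO.
Both conditions hold? NO.

NO


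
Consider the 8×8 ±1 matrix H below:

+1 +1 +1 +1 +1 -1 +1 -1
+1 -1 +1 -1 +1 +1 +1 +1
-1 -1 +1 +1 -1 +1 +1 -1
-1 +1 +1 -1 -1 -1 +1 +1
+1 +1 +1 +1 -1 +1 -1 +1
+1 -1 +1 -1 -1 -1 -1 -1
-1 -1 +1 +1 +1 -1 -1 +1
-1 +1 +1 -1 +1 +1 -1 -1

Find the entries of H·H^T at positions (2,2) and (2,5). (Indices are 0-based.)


Row 2 of H: [-1, -1, 1, 1, -1, 1, 1, -1].
Row 5 of H: [1, -1, 1, -1, -1, -1, -1, -1].
(H·H^T)[2][2] = Σ_j H[2][j]·H[2][j] = (-1)² + (-1)² + (1)² + (1)² + (-1)² + (1)² + (1)² + (-1)² = 1 + 1 + 1 + 1 + 1 + 1 + 1 + 1 = 8.
(H·H^T)[2][5] = Σ_j H[2][j]·H[5][j] = (-1)·(1) + (-1)·(-1) + (1)·(1) + (1)·(-1) + (-1)·(-1) + (1)·(-1) + (1)·(-1) + (-1)·(-1) = -1 + 1 + 1 + -1 + 1 + -1 + -1 + 1 = 0.
So rows 2 and 5 are orthogonal; the diagonal entry equals n = 8.

(2,2) entry = 8; (2,5) entry = 0.


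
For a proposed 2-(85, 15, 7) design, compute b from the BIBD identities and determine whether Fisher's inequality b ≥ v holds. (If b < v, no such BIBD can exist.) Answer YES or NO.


b = λv(v − 1)/(k(k − 1)) = 7·85·84/(15·14) = 49980/210 = 238.
Compare with v = 85: b ≥ v, so Fisher's inequality holds.

YES


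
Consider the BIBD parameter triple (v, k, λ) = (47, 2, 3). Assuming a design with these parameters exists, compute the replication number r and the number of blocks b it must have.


Any 2-(v, k, λ) BIBD satisfies two necessary conditions:
  (i)  Each point sits in r blocks, and counting incidences through any fixed point gives r(k − 1) = λ(v − 1), so r = λ(v − 1)/(k − 1).
  (ii) Total incidences bk = vr, so b = vr/k.
Step 1: r = λ(v − 1)/(k − 1) = 3·(47 − 1)/(2 − 1) = 3·46/1 = 138/1 = 138.
Step 2: b = vr/k = 47·138/2 = 6486/2 = 3243.
Check integrality: r = 138 ∈ Z ✓, b = 3243 ∈ Z ✓.
(These identities are necessary conditions: they determine r and b for any design with these parameters, but do not by themselves prove that one exists.)

r = 138, b = 3243.


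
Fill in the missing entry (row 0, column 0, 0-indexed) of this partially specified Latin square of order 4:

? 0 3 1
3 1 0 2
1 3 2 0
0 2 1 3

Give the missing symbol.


Row 0 contains symbols [0, 1, 3] — missing [2].
Column 0 contains symbols [0, 1, 3] — missing [2].
The missing symbol must appear in both missing sets; intersection = [2].
Therefore the hidden value is 2.

Missing value = 2.


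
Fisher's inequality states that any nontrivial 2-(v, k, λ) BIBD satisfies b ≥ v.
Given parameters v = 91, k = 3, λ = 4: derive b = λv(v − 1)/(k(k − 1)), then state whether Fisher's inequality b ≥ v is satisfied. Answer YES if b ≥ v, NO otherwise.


r = λ(v − 1)/(k − 1) = 4·90/2 = 180.
b = vr/k = 91·180/3 = 5460.
Fisher's inequality: b ≥ v ⇔ 5460 ≥ 91? YES.

YES


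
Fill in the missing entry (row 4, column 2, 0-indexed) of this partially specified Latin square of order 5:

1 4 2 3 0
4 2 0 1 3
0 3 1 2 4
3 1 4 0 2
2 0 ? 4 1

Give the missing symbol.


Row 4 contains symbols [0, 1, 2, 4] — missing [3].
Column 2 contains symbols [0, 1, 2, 4] — missing [3].
The missing symbol must appear in both missing sets; intersection = [3].
Therefore the hidden value is 3.

Missing value = 3.


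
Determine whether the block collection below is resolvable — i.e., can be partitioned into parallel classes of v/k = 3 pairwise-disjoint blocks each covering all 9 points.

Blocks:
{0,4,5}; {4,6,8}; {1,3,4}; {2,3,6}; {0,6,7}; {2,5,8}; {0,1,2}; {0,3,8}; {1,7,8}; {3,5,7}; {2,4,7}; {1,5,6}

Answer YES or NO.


v = 9, block size k = 3, number of blocks = 12.
For resolvability, blocks must partition into parallel classes of size v/k = 3.
Total blocks must therefore be a multiple of 3: 12 = 3·4 + 0 ⇒ divisible ✓.
Greedy packing gives 4 candidate class(es). Each should be a full parallel class (size 3, covers all 9 points).
  Class 1 (3 blocks): {0,4,5}; {2,3,6}; {1,7,8}. Points covered: [0, 1, 2, 3, 4, 5, 6, 7, 8].
  Class 2 (3 blocks): {4,6,8}; {0,1,2}; {3,5,7}. Points covered: [0, 1, 2, 3, 4, 5, 6, 7, 8].
  Class 3 (3 blocks): {1,3,4}; {0,6,7}; {2,5,8}. Points covered: [0, 1, 2, 3, 4, 5, 6, 7, 8].
  Class 4 (3 blocks): {0,3,8}; {2,4,7}; {1,5,6}. Points covered: [0, 1, 2, 3, 4, 5, 6, 7, 8].
All classes full (size 3)? YES. All classes cover every point? YES.
Resolvable? YES.

YES
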